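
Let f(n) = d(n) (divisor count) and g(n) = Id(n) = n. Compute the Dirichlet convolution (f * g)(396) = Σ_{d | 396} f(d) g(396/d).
(d * Id)(396) = 2574

Divisors of 396: [1, 2, 3, 4, 6, 9, 11, 12, 18, 22, 33, 36, 44, 66, 99, 132, 198, 396]. For each d | 396:
  d = 1: d(1) · Id(396/1) = 1 · 396 = 396
  d = 2: d(2) · Id(396/2) = 2 · 198 = 396
  d = 3: d(3) · Id(396/3) = 2 · 132 = 264
  d = 4: d(4) · Id(396/4) = 3 · 99 = 297
  d = 6: d(6) · Id(396/6) = 4 · 66 = 264
  d = 9: d(9) · Id(396/9) = 3 · 44 = 132
  d = 11: d(11) · Id(396/11) = 2 · 36 = 72
  d = 12: d(12) · Id(396/12) = 6 · 33 = 198
  d = 18: d(18) · Id(396/18) = 6 · 22 = 132
  d = 22: d(22) · Id(396/22) = 4 · 18 = 72
  d = 33: d(33) · Id(396/33) = 4 · 12 = 48
  d = 36: d(36) · Id(396/36) = 9 · 11 = 99
  d = 44: d(44) · Id(396/44) = 6 · 9 = 54
  d = 66: d(66) · Id(396/66) = 8 · 6 = 48
  d = 99: d(99) · Id(396/99) = 6 · 4 = 24
  d = 132: d(132) · Id(396/132) = 12 · 3 = 36
  d = 198: d(198) · Id(396/198) = 12 · 2 = 24
  d = 396: d(396) · Id(396/396) = 18 · 1 = 18
Summing: (d * Id)(396) = 396 + 396 + 264 + 297 + 264 + 132 + 72 + 198 + 132 + 72 + 48 + 99 + 54 + 48 + 24 + 36 + 24 + 18 = 2574.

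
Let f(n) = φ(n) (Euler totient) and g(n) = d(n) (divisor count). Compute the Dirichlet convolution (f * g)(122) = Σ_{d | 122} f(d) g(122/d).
(φ * d)(122) = 186

Divisors of 122: [1, 2, 61, 122]. For each d | 122:
  d = 1: φ(1) · d(122/1) = 1 · 4 = 4
  d = 2: φ(2) · d(122/2) = 1 · 2 = 2
  d = 61: φ(61) · d(122/61) = 60 · 2 = 120
  d = 122: φ(122) · d(122/122) = 60 · 1 = 60
Summing: (φ * d)(122) = 4 + 2 + 120 + 60 = 186.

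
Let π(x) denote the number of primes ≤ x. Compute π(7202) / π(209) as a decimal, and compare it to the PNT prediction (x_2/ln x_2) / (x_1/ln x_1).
π(7202)/π(209) = 919/46 ≈ 19.9783;  PNT prediction ≈ 20.7263.

π(209) = 46 and π(7202) = 919, so π(7202)/π(209) ≈ 19.9783. The PNT-predicted ratio is (7202/ln(7202)) / (209/ln(209)) ≈ 20.7263. The two agree to within a few percent, as expected.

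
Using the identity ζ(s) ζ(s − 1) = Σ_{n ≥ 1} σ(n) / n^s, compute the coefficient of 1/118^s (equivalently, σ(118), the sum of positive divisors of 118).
σ(118) = 180

In the product (Σ m^0/m^s)(Σ k / k^s) = Σ (Σ_{d | n} d) / n^s, the coefficient of 1/n^s is σ(n) = Σ_{d | n} d. For n = 118, divisors are [1, 2, 59, 118]; summing: σ(118) = 180.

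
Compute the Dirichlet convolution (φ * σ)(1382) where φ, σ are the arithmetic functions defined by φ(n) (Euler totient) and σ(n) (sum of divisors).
(φ * σ)(1382) = 5528

Divisors of 1382: [1, 2, 691, 1382]. For each d | 1382:
  d = 1: φ(1) · σ(1382/1) = 1 · 2076 = 2076
  d = 2: φ(2) · σ(1382/2) = 1 · 692 = 692
  d = 691: φ(691) · σ(1382/691) = 690 · 3 = 2070
  d = 1382: φ(1382) · σ(1382/1382) = 690 · 1 = 690
Summing: (φ * σ)(1382) = 2076 + 692 + 2070 + 690 = 5528.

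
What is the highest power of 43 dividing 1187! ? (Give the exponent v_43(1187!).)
v_43(1187!) = 27

Legendre's formula: v_p(n!) = Σ_{k ≥ 1} ⌊n / p^k⌋. For p = 43, n = 1187, the terms are:
  ⌊1187/43^1⌋ = ⌊1187/43⌋ = 27
(the next term ⌊1187/43^2⌋ = 0, terminating the sum). Summing: v_43(1187!) = 27 = 27.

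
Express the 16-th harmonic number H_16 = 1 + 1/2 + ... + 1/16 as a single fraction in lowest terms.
H_16 = 2436559/720720

Direct summation: H_16 = 1 + 1/2 + ... + 1/16. The least common denominator is lcm(1, ..., 16) = 720720; over this denominator the numerator is 720720 + 360360 + 240240 + 180180 + 144144 + 120120 + 102960 + 90090 + 80080 + 72072 + 65520 + 60060 + 55440 + 51480 + 48048 + 45045 = 2436559, so H_16 = 2436559/720720 (already in lowest terms) ≈ 3.38073. (The PNT-adjacent estimate ln(16) + γ ≈ 3.34980 matches within O(1/n).)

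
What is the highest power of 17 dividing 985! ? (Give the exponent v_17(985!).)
v_17(985!) = 60

Legendre's formula: v_p(n!) = Σ_{k ≥ 1} ⌊n / p^k⌋. For p = 17, n = 985, the terms are:
  ⌊985/17^1⌋ = ⌊985/17⌋ = 57
  ⌊985/17^2⌋ = ⌊985/289⌋ = 3
(the next term ⌊985/17^3⌋ = 0, terminating the sum). Summing: v_17(985!) = 57 + 3 = 60.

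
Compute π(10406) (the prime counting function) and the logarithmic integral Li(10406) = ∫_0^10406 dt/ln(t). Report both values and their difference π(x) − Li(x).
π(10406) = 1274;  Li(10406) ≈ 1290.12;  π(x) − Li(x) ≈ -16.12.

Direct count of primes ≤ 10406 gives π(10406) = 1274. Numerical evaluation of the logarithmic integral gives Li(10406) ≈ 1290.12. The difference π(x) − Li(x) ≈ -16.12 is typically negative for small/moderate x (Li(x) overestimates), though Littlewood's theorem shows this sign changes infinitely often.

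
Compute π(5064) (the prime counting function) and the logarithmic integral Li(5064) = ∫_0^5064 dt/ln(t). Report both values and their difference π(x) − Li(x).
π(5064) = 677;  Li(5064) ≈ 691.79;  π(x) − Li(x) ≈ -14.79.

Direct count of primes ≤ 5064 gives π(5064) = 677. Numerical evaluation of the logarithmic integral gives Li(5064) ≈ 691.79. The difference π(x) − Li(x) ≈ -14.79 is typically negative for small/moderate x (Li(x) overestimates), though Littlewood's theorem shows this sign changes infinitely often.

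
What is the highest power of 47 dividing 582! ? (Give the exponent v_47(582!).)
v_47(582!) = 12

Legendre's formula: v_p(n!) = Σ_{k ≥ 1} ⌊n / p^k⌋. For p = 47, n = 582, the terms are:
  ⌊582/47^1⌋ = ⌊582/47⌋ = 12
(the next term ⌊582/47^2⌋ = 0, terminating the sum). Summing: v_47(582!) = 12 = 12.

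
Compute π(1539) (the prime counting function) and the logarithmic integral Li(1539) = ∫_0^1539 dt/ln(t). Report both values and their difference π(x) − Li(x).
π(1539) = 242;  Li(1539) ≈ 253.14;  π(x) − Li(x) ≈ -11.14.

Direct count of primes ≤ 1539 gives π(1539) = 242. Numerical evaluation of the logarithmic integral gives Li(1539) ≈ 253.14. The difference π(x) − Li(x) ≈ -11.14 is typically negative for small/moderate x (Li(x) overestimates), though Littlewood's theorem shows this sign changes infinitely often.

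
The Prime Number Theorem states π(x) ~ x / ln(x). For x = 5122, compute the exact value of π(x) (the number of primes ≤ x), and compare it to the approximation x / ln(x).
π(5122) = 685;  x/ln(x) ≈ 599.67;  relative error ≈ 12.46%.

Directly count primes up to 5122: π(5122) = 685. The PNT approximation gives 5122/ln(5122) ≈ 5122/8.54130 ≈ 599.67. Relative error (π(x) − x/ln(x)) / π(x) ≈ 12.46%; the approximation is known to undercount slightly (Li(x) is a better estimate).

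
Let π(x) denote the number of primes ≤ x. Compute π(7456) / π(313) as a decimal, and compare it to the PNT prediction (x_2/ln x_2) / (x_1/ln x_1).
π(7456)/π(313) = 943/65 ≈ 14.5077;  PNT prediction ≈ 15.3509.

π(313) = 65 and π(7456) = 943, so π(7456)/π(313) ≈ 14.5077. The PNT-predicted ratio is (7456/ln(7456)) / (313/ln(313)) ≈ 15.3509. The two agree to within a few percent, as expected.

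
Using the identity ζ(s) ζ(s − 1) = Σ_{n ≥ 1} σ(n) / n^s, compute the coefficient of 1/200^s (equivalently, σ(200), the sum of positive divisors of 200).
σ(200) = 465

In the product (Σ m^0/m^s)(Σ k / k^s) = Σ (Σ_{d | n} d) / n^s, the coefficient of 1/n^s is σ(n) = Σ_{d | n} d. For n = 200, divisors are [1, 2, 4, 5, 8, 10, 20, 25, 40, 50, 100, 200]; summing: σ(200) = 465.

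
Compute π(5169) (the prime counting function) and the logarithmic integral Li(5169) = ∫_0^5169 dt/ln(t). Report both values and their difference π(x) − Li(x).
π(5169) = 688;  Li(5169) ≈ 704.08;  π(x) − Li(x) ≈ -16.08.

Direct count of primes ≤ 5169 gives π(5169) = 688. Numerical evaluation of the logarithmic integral gives Li(5169) ≈ 704.08. The difference π(x) − Li(x) ≈ -16.08 is typically negative for small/moderate x (Li(x) overestimates), though Littlewood's theorem shows this sign changes infinitely often.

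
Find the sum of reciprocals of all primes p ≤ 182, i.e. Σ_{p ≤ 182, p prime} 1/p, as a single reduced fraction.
Σ 1/p = 10408867916382550633331528920459565913027063402071390584941986323453055203/5397346292805549782720214077673687806275517530364350655459511599582614290

π(182) = 42, so the primes ≤ 182 are [2, 3, 5, 7, 11, 13, 17, 19, 23, 29, 31, 37, 41, 43, 47, 53, 59, 61, 67, 71, 73, 79, 83, 89, 97, 101, 103, 107, 109, 113, 127, 131, 137, 139, 149, 151, 157, 163, 167, 173, 179, 181]. Summing 1/p over these primes: 10408867916382550633331528920459565913027063402071390584941986323453055203/5397346292805549782720214077673687806275517530364350655459511599582614290 ≈ 1.9285. Mertens estimate ln ln(182) + 0.2615 ≈ 1.9109.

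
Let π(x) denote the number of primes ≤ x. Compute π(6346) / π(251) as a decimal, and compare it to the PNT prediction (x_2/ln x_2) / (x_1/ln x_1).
π(6346)/π(251) = 826/54 ≈ 15.2963;  PNT prediction ≈ 15.9555.

π(251) = 54 and π(6346) = 826, so π(6346)/π(251) ≈ 15.2963. The PNT-predicted ratio is (6346/ln(6346)) / (251/ln(251)) ≈ 15.9555. The two agree to within a few percent, as expected.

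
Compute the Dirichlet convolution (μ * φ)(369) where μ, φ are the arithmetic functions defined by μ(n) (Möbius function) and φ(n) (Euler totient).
(μ * φ)(369) = 156

Divisors of 369: [1, 3, 9, 41, 123, 369]. For each d | 369:
  d = 1: μ(1) · φ(369/1) = 1 · 240 = 240
  d = 3: μ(3) · φ(369/3) = -1 · 80 = -80
  d = 9: μ(9) · φ(369/9) = 0 · 40 = 0
  d = 41: μ(41) · φ(369/41) = -1 · 6 = -6
  d = 123: μ(123) · φ(369/123) = 1 · 2 = 2
  d = 369: μ(369) · φ(369/369) = 0 · 1 = 0
Summing: (μ * φ)(369) = 240 + -80 + 0 + -6 + 2 + 0 = 156.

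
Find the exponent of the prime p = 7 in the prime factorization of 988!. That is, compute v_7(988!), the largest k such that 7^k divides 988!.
v_7(988!) = 163

Legendre's formula: v_p(n!) = Σ_{k ≥ 1} ⌊n / p^k⌋. For p = 7, n = 988, the terms are:
  ⌊988/7^1⌋ = ⌊988/7⌋ = 141
  ⌊988/7^2⌋ = ⌊988/49⌋ = 20
  ⌊988/7^3⌋ = ⌊988/343⌋ = 2
(the next term ⌊988/7^4⌋ = 0, terminating the sum). Summing: v_7(988!) = 141 + 20 + 2 = 163.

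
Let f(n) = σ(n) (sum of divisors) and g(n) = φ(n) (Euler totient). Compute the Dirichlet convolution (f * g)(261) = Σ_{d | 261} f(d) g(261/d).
(σ * φ)(261) = 1566

Divisors of 261: [1, 3, 9, 29, 87, 261]. For each d | 261:
  d = 1: σ(1) · φ(261/1) = 1 · 168 = 168
  d = 3: σ(3) · φ(261/3) = 4 · 56 = 224
  d = 9: σ(9) · φ(261/9) = 13 · 28 = 364
  d = 29: σ(29) · φ(261/29) = 30 · 6 = 180
  d = 87: σ(87) · φ(261/87) = 120 · 2 = 240
  d = 261: σ(261) · φ(261/261) = 390 · 1 = 390
Summing: (σ * φ)(261) = 168 + 224 + 364 + 180 + 240 + 390 = 1566.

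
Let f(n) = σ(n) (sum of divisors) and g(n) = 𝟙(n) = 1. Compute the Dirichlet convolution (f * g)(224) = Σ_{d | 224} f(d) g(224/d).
(σ * 𝟙)(224) = 1080

Divisors of 224: [1, 2, 4, 7, 8, 14, 16, 28, 32, 56, 112, 224]. For each d | 224:
  d = 1: σ(1) · 𝟙(224/1) = 1 · 1 = 1
  d = 2: σ(2) · 𝟙(224/2) = 3 · 1 = 3
  d = 4: σ(4) · 𝟙(224/4) = 7 · 1 = 7
  d = 7: σ(7) · 𝟙(224/7) = 8 · 1 = 8
  d = 8: σ(8) · 𝟙(224/8) = 15 · 1 = 15
  d = 14: σ(14) · 𝟙(224/14) = 24 · 1 = 24
  d = 16: σ(16) · 𝟙(224/16) = 31 · 1 = 31
  d = 28: σ(28) · 𝟙(224/28) = 56 · 1 = 56
  d = 32: σ(32) · 𝟙(224/32) = 63 · 1 = 63
  d = 56: σ(56) · 𝟙(224/56) = 120 · 1 = 120
  d = 112: σ(112) · 𝟙(224/112) = 248 · 1 = 248
  d = 224: σ(224) · 𝟙(224/224) = 504 · 1 = 504
Summing: (σ * 𝟙)(224) = 1 + 3 + 7 + 8 + 15 + 24 + 31 + 56 + 63 + 120 + 248 + 504 = 1080.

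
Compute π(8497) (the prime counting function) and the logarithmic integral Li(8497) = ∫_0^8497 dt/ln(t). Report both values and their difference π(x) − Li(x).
π(8497) = 1059;  Li(8497) ≈ 1081.53;  π(x) − Li(x) ≈ -22.53.

Direct count of primes ≤ 8497 gives π(8497) = 1059. Numerical evaluation of the logarithmic integral gives Li(8497) ≈ 1081.53. The difference π(x) − Li(x) ≈ -22.53 is typically negative for small/moderate x (Li(x) overestimates), though Littlewood's theorem shows this sign changes infinitely often.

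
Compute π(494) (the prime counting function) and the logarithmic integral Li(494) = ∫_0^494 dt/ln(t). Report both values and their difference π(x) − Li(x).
π(494) = 94;  Li(494) ≈ 100.83;  π(x) − Li(x) ≈ -6.83.

Direct count of primes ≤ 494 gives π(494) = 94. Numerical evaluation of the logarithmic integral gives Li(494) ≈ 100.83. The difference π(x) − Li(x) ≈ -6.83 is typically negative for small/moderate x (Li(x) overestimates), though Littlewood's theorem shows this sign changes infinitely often.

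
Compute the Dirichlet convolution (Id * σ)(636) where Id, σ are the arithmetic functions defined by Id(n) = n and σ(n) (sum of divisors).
(Id * σ)(636) = 12733

Divisors of 636: [1, 2, 3, 4, 6, 12, 53, 106, 159, 212, 318, 636]. For each d | 636:
  d = 1: Id(1) · σ(636/1) = 1 · 1512 = 1512
  d = 2: Id(2) · σ(636/2) = 2 · 648 = 1296
  d = 3: Id(3) · σ(636/3) = 3 · 378 = 1134
  d = 4: Id(4) · σ(636/4) = 4 · 216 = 864
  d = 6: Id(6) · σ(636/6) = 6 · 162 = 972
  d = 12: Id(12) · σ(636/12) = 12 · 54 = 648
  d = 53: Id(53) · σ(636/53) = 53 · 28 = 1484
  d = 106: Id(106) · σ(636/106) = 106 · 12 = 1272
  d = 159: Id(159) · σ(636/159) = 159 · 7 = 1113
  d = 212: Id(212) · σ(636/212) = 212 · 4 = 848
  d = 318: Id(318) · σ(636/318) = 318 · 3 = 954
  d = 636: Id(636) · σ(636/636) = 636 · 1 = 636
Summing: (Id * σ)(636) = 1512 + 1296 + 1134 + 864 + 972 + 648 + 1484 + 1272 + 1113 + 848 + 954 + 636 = 12733.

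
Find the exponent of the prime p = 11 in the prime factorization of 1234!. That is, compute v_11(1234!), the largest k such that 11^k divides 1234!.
v_11(1234!) = 122

Legendre's formula: v_p(n!) = Σ_{k ≥ 1} ⌊n / p^k⌋. For p = 11, n = 1234, the terms are:
  ⌊1234/11^1⌋ = ⌊1234/11⌋ = 112
  ⌊1234/11^2⌋ = ⌊1234/121⌋ = 10
(the next term ⌊1234/11^3⌋ = 0, terminating the sum). Summing: v_11(1234!) = 112 + 10 = 122.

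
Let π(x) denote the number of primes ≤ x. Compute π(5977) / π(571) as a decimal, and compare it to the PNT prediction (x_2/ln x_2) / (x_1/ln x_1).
π(5977)/π(571) = 781/105 ≈ 7.4381;  PNT prediction ≈ 7.6408.

π(571) = 105 and π(5977) = 781, so π(5977)/π(571) ≈ 7.4381. The PNT-predicted ratio is (5977/ln(5977)) / (571/ln(571)) ≈ 7.6408. The two agree to within a few percent, as expected.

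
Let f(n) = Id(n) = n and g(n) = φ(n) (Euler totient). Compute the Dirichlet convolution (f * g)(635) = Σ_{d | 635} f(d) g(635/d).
(Id * φ)(635) = 2277

Divisors of 635: [1, 5, 127, 635]. For each d | 635:
  d = 1: Id(1) · φ(635/1) = 1 · 504 = 504
  d = 5: Id(5) · φ(635/5) = 5 · 126 = 630
  d = 127: Id(127) · φ(635/127) = 127 · 4 = 508
  d = 635: Id(635) · φ(635/635) = 635 · 1 = 635
Summing: (Id * φ)(635) = 504 + 630 + 508 + 635 = 2277.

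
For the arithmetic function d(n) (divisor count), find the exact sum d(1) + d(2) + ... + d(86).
Σ_{n ≤ 86} d(n) = 399

Compute d(n) for each 1 ≤ n ≤ 86: d(1) = 1, d(2) = 2, d(3) = 2, d(4) = 3, d(5) = 2, d(6) = 4, d(7) = 2, d(8) = 4, d(9) = 3, d(10) = 4, d(11) = 2, d(12) = 6, d(13) = 2, d(14) = 4, d(15) = 4, d(16) = 5, d(17) = 2, d(18) = 6, d(19) = 2, d(20) = 6, d(21) = 4, d(22) = 4, d(23) = 2, d(24) = 8, d(25) = 3, d(26) = 4, d(27) = 4, d(28) = 6, d(29) = 2, d(30) = 8, d(31) = 2, d(32) = 6, d(33) = 4, d(34) = 4, d(35) = 4, d(36) = 9, d(37) = 2, d(38) = 4, d(39) = 4, d(40) = 8, d(41) = 2, d(42) = 8, d(43) = 2, d(44) = 6, d(45) = 6, d(46) = 4, d(47) = 2, d(48) = 10, d(49) = 3, d(50) = 6, d(51) = 4, d(52) = 6, d(53) = 2, d(54) = 8, d(55) = 4, d(56) = 8, d(57) = 4, d(58) = 4, d(59) = 2, d(60) = 12, d(61) = 2, d(62) = 4, d(63) = 6, d(64) = 7, d(65) = 4, d(66) = 8, d(67) = 2, d(68) = 6, d(69) = 4, d(70) = 8, d(71) = 2, d(72) = 12, d(73) = 2, d(74) = 4, d(75) = 6, d(76) = 6, d(77) = 4, d(78) = 8, d(79) = 2, d(80) = 10, d(81) = 5, d(82) = 4, d(83) = 2, d(84) = 12, d(85) = 4, d(86) = 4. Summing all 86 values: 399. (Dirichlet's divisor formula: Σ_{n ≤ x} d(n) = x ln(x) + (2γ − 1) x + O(√x). For x = 86, the asymptotic estimate is ≈ 396.35.)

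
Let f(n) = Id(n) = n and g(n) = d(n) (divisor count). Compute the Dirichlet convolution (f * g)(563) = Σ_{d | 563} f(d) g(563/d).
(Id * d)(563) = 565

Divisors of 563: [1, 563]. For each d | 563:
  d = 1: Id(1) · d(563/1) = 1 · 2 = 2
  d = 563: Id(563) · d(563/563) = 563 · 1 = 563
Summing: (Id * d)(563) = 2 + 563 = 565.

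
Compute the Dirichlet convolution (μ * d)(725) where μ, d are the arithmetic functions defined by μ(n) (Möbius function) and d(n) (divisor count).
(μ * d)(725) = 1

Divisors of 725: [1, 5, 25, 29, 145, 725]. For each d | 725:
  d = 1: μ(1) · d(725/1) = 1 · 6 = 6
  d = 5: μ(5) · d(725/5) = -1 · 4 = -4
  d = 25: μ(25) · d(725/25) = 0 · 2 = 0
  d = 29: μ(29) · d(725/29) = -1 · 3 = -3
  d = 145: μ(145) · d(725/145) = 1 · 2 = 2
  d = 725: μ(725) · d(725/725) = 0 · 1 = 0
Summing: (μ * d)(725) = 6 + -4 + 0 + -3 + 2 + 0 = 1.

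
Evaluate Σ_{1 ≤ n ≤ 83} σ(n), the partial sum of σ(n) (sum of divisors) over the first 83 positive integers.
Σ_{n ≤ 83} σ(n) = 5645

Compute σ(n) for each 1 ≤ n ≤ 83: σ(1) = 1, σ(2) = 3, σ(3) = 4, σ(4) = 7, σ(5) = 6, σ(6) = 12, σ(7) = 8, σ(8) = 15, σ(9) = 13, σ(10) = 18, σ(11) = 12, σ(12) = 28, σ(13) = 14, σ(14) = 24, σ(15) = 24, σ(16) = 31, σ(17) = 18, σ(18) = 39, σ(19) = 20, σ(20) = 42, σ(21) = 32, σ(22) = 36, σ(23) = 24, σ(24) = 60, σ(25) = 31, σ(26) = 42, σ(27) = 40, σ(28) = 56, σ(29) = 30, σ(30) = 72, σ(31) = 32, σ(32) = 63, σ(33) = 48, σ(34) = 54, σ(35) = 48, σ(36) = 91, σ(37) = 38, σ(38) = 60, σ(39) = 56, σ(40) = 90, σ(41) = 42, σ(42) = 96, σ(43) = 44, σ(44) = 84, σ(45) = 78, σ(46) = 72, σ(47) = 48, σ(48) = 124, σ(49) = 57, σ(50) = 93, σ(51) = 72, σ(52) = 98, σ(53) = 54, σ(54) = 120, σ(55) = 72, σ(56) = 120, σ(57) = 80, σ(58) = 90, σ(59) = 60, σ(60) = 168, σ(61) = 62, σ(62) = 96, σ(63) = 104, σ(64) = 127, σ(65) = 84, σ(66) = 144, σ(67) = 68, σ(68) = 126, σ(69) = 96, σ(70) = 144, σ(71) = 72, σ(72) = 195, σ(73) = 74, σ(74) = 114, σ(75) = 124, σ(76) = 140, σ(77) = 96, σ(78) = 168, σ(79) = 80, σ(80) = 186, σ(81) = 121, σ(82) = 126, σ(83) = 84. Summing all 83 values: 5645. (Average order: Σ_{n ≤ x} σ(n) ~ (π²/12) x². For x = 83, (π²/12)·83² ≈ 5665.98.)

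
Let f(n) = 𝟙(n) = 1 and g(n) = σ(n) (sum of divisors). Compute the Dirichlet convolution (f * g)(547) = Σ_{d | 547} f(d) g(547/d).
(𝟙 * σ)(547) = 549

Divisors of 547: [1, 547]. For each d | 547:
  d = 1: 𝟙(1) · σ(547/1) = 1 · 548 = 548
  d = 547: 𝟙(547) · σ(547/547) = 1 · 1 = 1
Summing: (𝟙 * σ)(547) = 548 + 1 = 549.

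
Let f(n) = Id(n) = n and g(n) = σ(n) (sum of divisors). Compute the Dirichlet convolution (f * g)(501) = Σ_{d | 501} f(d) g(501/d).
(Id * σ)(501) = 2345

Divisors of 501: [1, 3, 167, 501]. For each d | 501:
  d = 1: Id(1) · σ(501/1) = 1 · 672 = 672
  d = 3: Id(3) · σ(501/3) = 3 · 168 = 504
  d = 167: Id(167) · σ(501/167) = 167 · 4 = 668
  d = 501: Id(501) · σ(501/501) = 501 · 1 = 501
Summing: (Id * σ)(501) = 672 + 504 + 668 + 501 = 2345.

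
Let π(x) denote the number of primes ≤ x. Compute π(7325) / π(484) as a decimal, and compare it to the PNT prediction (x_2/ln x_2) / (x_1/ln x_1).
π(7325)/π(484) = 933/92 ≈ 10.1413;  PNT prediction ≈ 10.5137.

π(484) = 92 and π(7325) = 933, so π(7325)/π(484) ≈ 10.1413. The PNT-predicted ratio is (7325/ln(7325)) / (484/ln(484)) ≈ 10.5137. The two agree to within a few percent, as expected.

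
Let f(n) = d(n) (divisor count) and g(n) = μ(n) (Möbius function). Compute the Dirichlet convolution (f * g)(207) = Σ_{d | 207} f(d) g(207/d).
(d * μ)(207) = 1

Divisors of 207: [1, 3, 9, 23, 69, 207]. For each d | 207:
  d = 1: d(1) · μ(207/1) = 1 · 0 = 0
  d = 3: d(3) · μ(207/3) = 2 · 1 = 2
  d = 9: d(9) · μ(207/9) = 3 · -1 = -3
  d = 23: d(23) · μ(207/23) = 2 · 0 = 0
  d = 69: d(69) · μ(207/69) = 4 · -1 = -4
  d = 207: d(207) · μ(207/207) = 6 · 1 = 6
Summing: (d * μ)(207) = 0 + 2 + -3 + 0 + -4 + 6 = 1.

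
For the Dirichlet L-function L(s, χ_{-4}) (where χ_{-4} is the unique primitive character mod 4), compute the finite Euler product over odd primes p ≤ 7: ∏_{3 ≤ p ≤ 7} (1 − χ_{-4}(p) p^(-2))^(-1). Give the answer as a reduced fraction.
∏ = 147/160

The odd primes p ≤ 7 are [3, 5, 7]. For each, χ(p) = 1 if p ≡ 1 mod 4, χ(p) = −1 if p ≡ 3 mod 4. Taking (1 − χ(p)/p^2)^(-1) = p^2/(p^2 − χ(p)): (1 − (-1)/3^2)^(-1) · (1 − (1)/5^2)^(-1) · (1 − (-1)/7^2)^(-1) = 147/160.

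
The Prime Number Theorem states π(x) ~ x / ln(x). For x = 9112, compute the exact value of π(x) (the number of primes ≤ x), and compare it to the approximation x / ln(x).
π(9112) = 1130;  x/ln(x) ≈ 999.41;  relative error ≈ 11.56%.

Directly count primes up to 9112: π(9112) = 1130. The PNT approximation gives 9112/ln(9112) ≈ 9112/9.11735 ≈ 999.41. Relative error (π(x) − x/ln(x)) / π(x) ≈ 11.56%; the approximation is known to undercount slightly (Li(x) is a better estimate).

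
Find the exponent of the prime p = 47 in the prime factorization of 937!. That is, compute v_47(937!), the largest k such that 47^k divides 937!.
v_47(937!) = 19

Legendre's formula: v_p(n!) = Σ_{k ≥ 1} ⌊n / p^k⌋. For p = 47, n = 937, the terms are:
  ⌊937/47^1⌋ = ⌊937/47⌋ = 19
(the next term ⌊937/47^2⌋ = 0, terminating the sum). Summing: v_47(937!) = 19 = 19.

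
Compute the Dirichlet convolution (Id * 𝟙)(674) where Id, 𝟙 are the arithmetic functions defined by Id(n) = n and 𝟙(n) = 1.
(Id * 𝟙)(674) = 1014

Divisors of 674: [1, 2, 337, 674]. For each d | 674:
  d = 1: Id(1) · 𝟙(674/1) = 1 · 1 = 1
  d = 2: Id(2) · 𝟙(674/2) = 2 · 1 = 2
  d = 337: Id(337) · 𝟙(674/337) = 337 · 1 = 337
  d = 674: Id(674) · 𝟙(674/674) = 674 · 1 = 674
Summing: (Id * 𝟙)(674) = 1 + 2 + 337 + 674 = 1014.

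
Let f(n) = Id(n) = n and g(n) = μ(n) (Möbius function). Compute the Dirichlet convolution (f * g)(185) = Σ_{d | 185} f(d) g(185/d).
(Id * μ)(185) = 144

Divisors of 185: [1, 5, 37, 185]. For each d | 185:
  d = 1: Id(1) · μ(185/1) = 1 · 1 = 1
  d = 5: Id(5) · μ(185/5) = 5 · -1 = -5
  d = 37: Id(37) · μ(185/37) = 37 · -1 = -37
  d = 185: Id(185) · μ(185/185) = 185 · 1 = 185
Summing: (Id * μ)(185) = 1 + -5 + -37 + 185 = 144.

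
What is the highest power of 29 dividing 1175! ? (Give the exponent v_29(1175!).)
v_29(1175!) = 41

Legendre's formula: v_p(n!) = Σ_{k ≥ 1} ⌊n / p^k⌋. For p = 29, n = 1175, the terms are:
  ⌊1175/29^1⌋ = ⌊1175/29⌋ = 40
  ⌊1175/29^2⌋ = ⌊1175/841⌋ = 1
(the next term ⌊1175/29^3⌋ = 0, terminating the sum). Summing: v_29(1175!) = 40 + 1 = 41.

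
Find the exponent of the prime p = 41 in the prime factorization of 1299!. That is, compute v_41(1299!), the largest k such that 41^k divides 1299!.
v_41(1299!) = 31

Legendre's formula: v_p(n!) = Σ_{k ≥ 1} ⌊n / p^k⌋. For p = 41, n = 1299, the terms are:
  ⌊1299/41^1⌋ = ⌊1299/41⌋ = 31
(the next term ⌊1299/41^2⌋ = 0, terminating the sum). Summing: v_41(1299!) = 31 = 31.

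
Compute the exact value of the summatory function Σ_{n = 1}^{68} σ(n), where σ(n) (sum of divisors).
Σ_{n ≤ 68} σ(n) = 3825

Compute σ(n) for each 1 ≤ n ≤ 68: σ(1) = 1, σ(2) = 3, σ(3) = 4, σ(4) = 7, σ(5) = 6, σ(6) = 12, σ(7) = 8, σ(8) = 15, σ(9) = 13, σ(10) = 18, σ(11) = 12, σ(12) = 28, σ(13) = 14, σ(14) = 24, σ(15) = 24, σ(16) = 31, σ(17) = 18, σ(18) = 39, σ(19) = 20, σ(20) = 42, σ(21) = 32, σ(22) = 36, σ(23) = 24, σ(24) = 60, σ(25) = 31, σ(26) = 42, σ(27) = 40, σ(28) = 56, σ(29) = 30, σ(30) = 72, σ(31) = 32, σ(32) = 63, σ(33) = 48, σ(34) = 54, σ(35) = 48, σ(36) = 91, σ(37) = 38, σ(38) = 60, σ(39) = 56, σ(40) = 90, σ(41) = 42, σ(42) = 96, σ(43) = 44, σ(44) = 84, σ(45) = 78, σ(46) = 72, σ(47) = 48, σ(48) = 124, σ(49) = 57, σ(50) = 93, σ(51) = 72, σ(52) = 98, σ(53) = 54, σ(54) = 120, σ(55) = 72, σ(56) = 120, σ(57) = 80, σ(58) = 90, σ(59) = 60, σ(60) = 168, σ(61) = 62, σ(62) = 96, σ(63) = 104, σ(64) = 127, σ(65) = 84, σ(66) = 144, σ(67) = 68, σ(68) = 126. Summing all 68 values: 3825. (Average order: Σ_{n ≤ x} σ(n) ~ (π²/12) x². For x = 68, (π²/12)·68² ≈ 3803.09.)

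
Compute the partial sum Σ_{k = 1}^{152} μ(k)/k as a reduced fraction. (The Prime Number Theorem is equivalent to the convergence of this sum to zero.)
Σ μ(k)/k = 498553581288971583508015817946071430122138094746515981177/75106511663943725776296745409664000450228387787452181363970

Values of μ(k) for 1 ≤ k ≤ 152: μ(1) = 1, μ(2) = -1, μ(3) = -1, μ(5) = -1, μ(6) = 1, μ(7) = -1, μ(10) = 1, μ(11) = -1, μ(13) = -1, μ(14) = 1, μ(15) = 1, μ(17) = -1, μ(19) = -1, μ(21) = 1, μ(22) = 1, μ(23) = -1, μ(26) = 1, μ(29) = -1, μ(30) = -1, μ(31) = -1, μ(33) = 1, μ(34) = 1, μ(35) = 1, μ(37) = -1, μ(38) = 1, μ(39) = 1, μ(41) = -1, μ(42) = -1, μ(43) = -1, μ(46) = 1, μ(47) = -1, μ(51) = 1, μ(53) = -1, μ(55) = 1, μ(57) = 1, μ(58) = 1, μ(59) = -1, μ(61) = -1, μ(62) = 1, μ(65) = 1, μ(66) = -1, μ(67) = -1, μ(69) = 1, μ(70) = -1, μ(71) = -1, μ(73) = -1, μ(74) = 1, μ(77) = 1, μ(78) = -1, μ(79) = -1, μ(82) = 1, μ(83) = -1, μ(85) = 1, μ(86) = 1, μ(87) = 1, μ(89) = -1, μ(91) = 1, μ(93) = 1, μ(94) = 1, μ(95) = 1, μ(97) = -1, μ(101) = -1, μ(102) = -1, μ(103) = -1, μ(105) = -1, μ(106) = 1, μ(107) = -1, μ(109) = -1, μ(110) = -1, μ(111) = 1, μ(113) = -1, μ(114) = -1, μ(115) = 1, μ(118) = 1, μ(119) = 1, μ(122) = 1, μ(123) = 1, μ(127) = -1, μ(129) = 1, μ(130) = -1, μ(131) = -1, μ(133) = 1, μ(134) = 1, μ(137) = -1, μ(138) = -1, μ(139) = -1, μ(141) = 1, μ(142) = 1, μ(143) = 1, μ(145) = 1, μ(146) = 1, μ(149) = -1, μ(151) = -1, with μ = 0 on non-squarefree integers. Summing μ(k)/k for k where μ(k) ≠ 0 gives 498553581288971583508015817946071430122138094746515981177/75106511663943725776296745409664000450228387787452181363970 ≈ 0.0066. (PNT ⟺ this sum → 0 as n → ∞.)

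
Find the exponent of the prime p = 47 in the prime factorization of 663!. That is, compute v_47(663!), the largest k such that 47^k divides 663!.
v_47(663!) = 14

Legendre's formula: v_p(n!) = Σ_{k ≥ 1} ⌊n / p^k⌋. For p = 47, n = 663, the terms are:
  ⌊663/47^1⌋ = ⌊663/47⌋ = 14
(the next term ⌊663/47^2⌋ = 0, terminating the sum). Summing: v_47(663!) = 14 = 14.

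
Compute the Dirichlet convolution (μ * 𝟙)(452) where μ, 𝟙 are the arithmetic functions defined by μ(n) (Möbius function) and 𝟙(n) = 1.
(μ * 𝟙)(452) = 0

Divisors of 452: [1, 2, 4, 113, 226, 452]. For each d | 452:
  d = 1: μ(1) · 𝟙(452/1) = 1 · 1 = 1
  d = 2: μ(2) · 𝟙(452/2) = -1 · 1 = -1
  d = 4: μ(4) · 𝟙(452/4) = 0 · 1 = 0
  d = 113: μ(113) · 𝟙(452/113) = -1 · 1 = -1
  d = 226: μ(226) · 𝟙(452/226) = 1 · 1 = 1
  d = 452: μ(452) · 𝟙(452/452) = 0 · 1 = 0
Summing: (μ * 𝟙)(452) = 1 + -1 + 0 + -1 + 1 + 0 = 0.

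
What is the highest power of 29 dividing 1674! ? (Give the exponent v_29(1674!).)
v_29(1674!) = 58

Legendre's formula: v_p(n!) = Σ_{k ≥ 1} ⌊n / p^k⌋. For p = 29, n = 1674, the terms are:
  ⌊1674/29^1⌋ = ⌊1674/29⌋ = 57
  ⌊1674/29^2⌋ = ⌊1674/841⌋ = 1
(the next term ⌊1674/29^3⌋ = 0, terminating the sum). Summing: v_29(1674!) = 57 + 1 = 58.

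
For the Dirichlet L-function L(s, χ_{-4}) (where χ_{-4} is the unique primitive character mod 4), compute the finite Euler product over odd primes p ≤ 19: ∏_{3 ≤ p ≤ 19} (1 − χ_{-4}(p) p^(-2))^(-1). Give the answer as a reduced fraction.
∏ = 14933966047/16280616960

The odd primes p ≤ 19 are [3, 5, 7, 11, 13, 17, 19]. For each, χ(p) = 1 if p ≡ 1 mod 4, χ(p) = −1 if p ≡ 3 mod 4. Taking (1 − χ(p)/p^2)^(-1) = p^2/(p^2 − χ(p)): (1 − (-1)/3^2)^(-1) · (1 − (1)/5^2)^(-1) · (1 − (-1)/7^2)^(-1) · (1 − (-1)/11^2)^(-1) · (1 − (1)/13^2)^(-1) · (1 − (1)/17^2)^(-1) · (1 − (-1)/19^2)^(-1) = 14933966047/16280616960.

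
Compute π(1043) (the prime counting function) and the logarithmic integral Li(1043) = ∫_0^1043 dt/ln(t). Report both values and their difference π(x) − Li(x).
π(1043) = 175;  Li(1043) ≈ 183.82;  π(x) − Li(x) ≈ -8.82.

Direct count of primes ≤ 1043 gives π(1043) = 175. Numerical evaluation of the logarithmic integral gives Li(1043) ≈ 183.82. The difference π(x) − Li(x) ≈ -8.82 is typically negative for small/moderate x (Li(x) overestimates), though Littlewood's theorem shows this sign changes infinitely often.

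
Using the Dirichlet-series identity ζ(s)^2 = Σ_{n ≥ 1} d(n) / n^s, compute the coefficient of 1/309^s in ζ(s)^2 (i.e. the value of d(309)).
d(309) = 4

ζ(s)^2 = (Σ 1/m^s)(Σ 1/k^s). The coefficient of 1/n^s in the product is the number of ordered pairs (m, k) with mk = n, which equals d(n). For n = 309, divisors are [1, 3, 103, 309], so d(309) = 4.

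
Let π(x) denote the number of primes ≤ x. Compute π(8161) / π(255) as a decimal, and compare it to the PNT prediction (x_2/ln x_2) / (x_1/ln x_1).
π(8161)/π(255) = 1024/54 ≈ 18.9630;  PNT prediction ≈ 19.6891.

π(255) = 54 and π(8161) = 1024, so π(8161)/π(255) ≈ 18.9630. The PNT-predicted ratio is (8161/ln(8161)) / (255/ln(255)) ≈ 19.6891. The two agree to within a few percent, as expected.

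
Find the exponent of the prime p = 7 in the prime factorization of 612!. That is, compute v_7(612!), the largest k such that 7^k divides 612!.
v_7(612!) = 100

Legendre's formula: v_p(n!) = Σ_{k ≥ 1} ⌊n / p^k⌋. For p = 7, n = 612, the terms are:
  ⌊612/7^1⌋ = ⌊612/7⌋ = 87
  ⌊612/7^2⌋ = ⌊612/49⌋ = 12
  ⌊612/7^3⌋ = ⌊612/343⌋ = 1
(the next term ⌊612/7^4⌋ = 0, terminating the sum). Summing: v_7(612!) = 87 + 12 + 1 = 100.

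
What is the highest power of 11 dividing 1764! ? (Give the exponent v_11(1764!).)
v_11(1764!) = 175

Legendre's formula: v_p(n!) = Σ_{k ≥ 1} ⌊n / p^k⌋. For p = 11, n = 1764, the terms are:
  ⌊1764/11^1⌋ = ⌊1764/11⌋ = 160
  ⌊1764/11^2⌋ = ⌊1764/121⌋ = 14
  ⌊1764/11^3⌋ = ⌊1764/1331⌋ = 1
(the next term ⌊1764/11^4⌋ = 0, terminating the sum). Summing: v_11(1764!) = 160 + 14 + 1 = 175.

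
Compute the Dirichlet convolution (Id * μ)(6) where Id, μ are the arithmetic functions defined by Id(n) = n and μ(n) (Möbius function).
(Id * μ)(6) = 2

Divisors of 6: [1, 2, 3, 6]. For each d | 6:
  d = 1: Id(1) · μ(6/1) = 1 · 1 = 1
  d = 2: Id(2) · μ(6/2) = 2 · -1 = -2
  d = 3: Id(3) · μ(6/3) = 3 · -1 = -3
  d = 6: Id(6) · μ(6/6) = 6 · 1 = 6
Summing: (Id * μ)(6) = 1 + -2 + -3 + 6 = 2.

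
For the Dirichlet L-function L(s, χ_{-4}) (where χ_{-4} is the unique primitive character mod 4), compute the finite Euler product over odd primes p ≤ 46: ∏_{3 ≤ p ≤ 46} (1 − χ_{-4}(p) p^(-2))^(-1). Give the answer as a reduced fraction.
∏ = 11477831542914938630143/12524769798782976000000

The odd primes p ≤ 46 are [3, 5, 7, 11, 13, 17, 19, 23, 29, 31, 37, 41, 43]. For each, χ(p) = 1 if p ≡ 1 mod 4, χ(p) = −1 if p ≡ 3 mod 4. Taking (1 − χ(p)/p^2)^(-1) = p^2/(p^2 − χ(p)): (1 − (-1)/3^2)^(-1) · (1 − (1)/5^2)^(-1) · (1 − (-1)/7^2)^(-1) · (1 − (-1)/11^2)^(-1) · (1 − (1)/13^2)^(-1) · (1 − (1)/17^2)^(-1) · (1 − (-1)/19^2)^(-1) · (1 − (-1)/23^2)^(-1) · (1 − (1)/29^2)^(-1) · (1 − (-1)/31^2)^(-1) · (1 − (1)/37^2)^(-1) · (1 − (1)/41^2)^(-1) · (1 − (-1)/43^2)^(-1) = 11477831542914938630143/12524769798782976000000.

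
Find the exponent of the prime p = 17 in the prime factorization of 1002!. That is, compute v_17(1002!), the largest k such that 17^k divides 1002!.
v_17(1002!) = 61

Legendre's formula: v_p(n!) = Σ_{k ≥ 1} ⌊n / p^k⌋. For p = 17, n = 1002, the terms are:
  ⌊1002/17^1⌋ = ⌊1002/17⌋ = 58
  ⌊1002/17^2⌋ = ⌊1002/289⌋ = 3
(the next term ⌊1002/17^3⌋ = 0, terminating the sum). Summing: v_17(1002!) = 58 + 3 = 61.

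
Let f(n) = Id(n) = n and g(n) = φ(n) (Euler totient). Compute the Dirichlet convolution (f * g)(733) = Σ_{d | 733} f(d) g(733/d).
(Id * φ)(733) = 1465

Divisors of 733: [1, 733]. For each d | 733:
  d = 1: Id(1) · φ(733/1) = 1 · 732 = 732
  d = 733: Id(733) · φ(733/733) = 733 · 1 = 733
Summing: (Id * φ)(733) = 732 + 733 = 1465.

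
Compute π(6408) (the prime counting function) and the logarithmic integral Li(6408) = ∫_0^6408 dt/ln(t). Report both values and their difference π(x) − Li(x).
π(6408) = 834;  Li(6408) ≈ 847.13;  π(x) − Li(x) ≈ -13.13.

Direct count of primes ≤ 6408 gives π(6408) = 834. Numerical evaluation of the logarithmic integral gives Li(6408) ≈ 847.13. The difference π(x) − Li(x) ≈ -13.13 is typically negative for small/moderate x (Li(x) overestimates), though Littlewood's theorem shows this sign changes infinitely often.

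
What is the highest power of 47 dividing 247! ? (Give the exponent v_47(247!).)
v_47(247!) = 5

Legendre's formula: v_p(n!) = Σ_{k ≥ 1} ⌊n / p^k⌋. For p = 47, n = 247, the terms are:
  ⌊247/47^1⌋ = ⌊247/47⌋ = 5
(the next term ⌊247/47^2⌋ = 0, terminating the sum). Summing: v_47(247!) = 5 = 5.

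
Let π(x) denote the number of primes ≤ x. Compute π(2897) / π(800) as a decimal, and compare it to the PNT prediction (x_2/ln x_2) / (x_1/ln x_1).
π(2897)/π(800) = 419/139 ≈ 3.0144;  PNT prediction ≈ 3.0367.

π(800) = 139 and π(2897) = 419, so π(2897)/π(800) ≈ 3.0144. The PNT-predicted ratio is (2897/ln(2897)) / (800/ln(800)) ≈ 3.0367. The two agree to within a few percent, as expected.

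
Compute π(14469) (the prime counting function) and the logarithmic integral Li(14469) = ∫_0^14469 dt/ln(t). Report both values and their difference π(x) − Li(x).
π(14469) = 1696;  Li(14469) ≈ 1721.30;  π(x) − Li(x) ≈ -25.30.

Direct count of primes ≤ 14469 gives π(14469) = 1696. Numerical evaluation of the logarithmic integral gives Li(14469) ≈ 1721.30. The difference π(x) − Li(x) ≈ -25.30 is typically negative for small/moderate x (Li(x) overestimates), though Littlewood's theorem shows this sign changes infinitely often.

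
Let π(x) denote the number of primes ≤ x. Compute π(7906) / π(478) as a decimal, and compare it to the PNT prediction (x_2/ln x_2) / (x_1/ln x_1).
π(7906)/π(478) = 998/91 ≈ 10.9670;  PNT prediction ≈ 11.3693.

π(478) = 91 and π(7906) = 998, so π(7906)/π(478) ≈ 10.9670. The PNT-predicted ratio is (7906/ln(7906)) / (478/ln(478)) ≈ 11.3693. The two agree to within a few percent, as expected.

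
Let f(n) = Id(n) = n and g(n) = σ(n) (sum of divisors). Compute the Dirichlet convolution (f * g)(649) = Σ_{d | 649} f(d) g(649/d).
(Id * σ)(649) = 2737

Divisors of 649: [1, 11, 59, 649]. For each d | 649:
  d = 1: Id(1) · σ(649/1) = 1 · 720 = 720
  d = 11: Id(11) · σ(649/11) = 11 · 60 = 660
  d = 59: Id(59) · σ(649/59) = 59 · 12 = 708
  d = 649: Id(649) · σ(649/649) = 649 · 1 = 649
Summing: (Id * σ)(649) = 720 + 660 + 708 + 649 = 2737.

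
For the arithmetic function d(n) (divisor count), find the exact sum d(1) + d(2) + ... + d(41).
Σ_{n ≤ 41} d(n) = 160

Compute d(n) for each 1 ≤ n ≤ 41: d(1) = 1, d(2) = 2, d(3) = 2, d(4) = 3, d(5) = 2, d(6) = 4, d(7) = 2, d(8) = 4, d(9) = 3, d(10) = 4, d(11) = 2, d(12) = 6, d(13) = 2, d(14) = 4, d(15) = 4, d(16) = 5, d(17) = 2, d(18) = 6, d(19) = 2, d(20) = 6, d(21) = 4, d(22) = 4, d(23) = 2, d(24) = 8, d(25) = 3, d(26) = 4, d(27) = 4, d(28) = 6, d(29) = 2, d(30) = 8, d(31) = 2, d(32) = 6, d(33) = 4, d(34) = 4, d(35) = 4, d(36) = 9, d(37) = 2, d(38) = 4, d(39) = 4, d(40) = 8, d(41) = 2. Summing all 41 values: 160. (Dirichlet's divisor formula: Σ_{n ≤ x} d(n) = x ln(x) + (2γ − 1) x + O(√x). For x = 41, the asymptotic estimate is ≈ 158.59.)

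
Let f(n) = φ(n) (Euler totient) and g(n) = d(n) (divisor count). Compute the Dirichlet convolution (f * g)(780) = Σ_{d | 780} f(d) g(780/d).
(φ * d)(780) = 2352

Divisors of 780: [1, 2, 3, 4, 5, 6, 10, 12, 13, 15, 20, 26, 30, 39, 52, 60, 65, 78, 130, 156, 195, 260, 390, 780]. For each d | 780:
  d = 1: φ(1) · d(780/1) = 1 · 24 = 24
  d = 2: φ(2) · d(780/2) = 1 · 16 = 16
  d = 3: φ(3) · d(780/3) = 2 · 12 = 24
  d = 4: φ(4) · d(780/4) = 2 · 8 = 16
  d = 5: φ(5) · d(780/5) = 4 · 12 = 48
  d = 6: φ(6) · d(780/6) = 2 · 8 = 16
  d = 10: φ(10) · d(780/10) = 4 · 8 = 32
  d = 12: φ(12) · d(780/12) = 4 · 4 = 16
  d = 13: φ(13) · d(780/13) = 12 · 12 = 144
  d = 15: φ(15) · d(780/15) = 8 · 6 = 48
  d = 20: φ(20) · d(780/20) = 8 · 4 = 32
  d = 26: φ(26) · d(780/26) = 12 · 8 = 96
  d = 30: φ(30) · d(780/30) = 8 · 4 = 32
  d = 39: φ(39) · d(780/39) = 24 · 6 = 144
  d = 52: φ(52) · d(780/52) = 24 · 4 = 96
  d = 60: φ(60) · d(780/60) = 16 · 2 = 32
  d = 65: φ(65) · d(780/65) = 48 · 6 = 288
  d = 78: φ(78) · d(780/78) = 24 · 4 = 96
  d = 130: φ(130) · d(780/130) = 48 · 4 = 192
  d = 156: φ(156) · d(780/156) = 48 · 2 = 96
  d = 195: φ(195) · d(780/195) = 96 · 3 = 288
  d = 260: φ(260) · d(780/260) = 96 · 2 = 192
  d = 390: φ(390) · d(780/390) = 96 · 2 = 192
  d = 780: φ(780) · d(780/780) = 192 · 1 = 192
Summing: (φ * d)(780) = 24 + 16 + 24 + 16 + 48 + 16 + 32 + 16 + 144 + 48 + 32 + 96 + 32 + 144 + 96 + 32 + 288 + 96 + 192 + 96 + 288 + 192 + 192 + 192 = 2352.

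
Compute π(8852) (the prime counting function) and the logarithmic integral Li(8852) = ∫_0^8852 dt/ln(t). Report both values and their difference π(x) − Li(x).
π(8852) = 1103;  Li(8852) ≈ 1120.68;  π(x) − Li(x) ≈ -17.68.

Direct count of primes ≤ 8852 gives π(8852) = 1103. Numerical evaluation of the logarithmic integral gives Li(8852) ≈ 1120.68. The difference π(x) − Li(x) ≈ -17.68 is typically negative for small/moderate x (Li(x) overestimates), though Littlewood's theorem shows this sign changes infinitely often.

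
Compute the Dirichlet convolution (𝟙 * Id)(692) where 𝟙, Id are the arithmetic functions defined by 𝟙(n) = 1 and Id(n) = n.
(𝟙 * Id)(692) = 1218

Divisors of 692: [1, 2, 4, 173, 346, 692]. For each d | 692:
  d = 1: 𝟙(1) · Id(692/1) = 1 · 692 = 692
  d = 2: 𝟙(2) · Id(692/2) = 1 · 346 = 346
  d = 4: 𝟙(4) · Id(692/4) = 1 · 173 = 173
  d = 173: 𝟙(173) · Id(692/173) = 1 · 4 = 4
  d = 346: 𝟙(346) · Id(692/346) = 1 · 2 = 2
  d = 692: 𝟙(692) · Id(692/692) = 1 · 1 = 1
Summing: (𝟙 * Id)(692) = 692 + 346 + 173 + 4 + 2 + 1 = 1218.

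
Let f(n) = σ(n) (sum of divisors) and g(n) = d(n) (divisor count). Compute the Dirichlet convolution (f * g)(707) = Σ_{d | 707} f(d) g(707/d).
(σ * d)(707) = 1040

Divisors of 707: [1, 7, 101, 707]. For each d | 707:
  d = 1: σ(1) · d(707/1) = 1 · 4 = 4
  d = 7: σ(7) · d(707/7) = 8 · 2 = 16
  d = 101: σ(101) · d(707/101) = 102 · 2 = 204
  d = 707: σ(707) · d(707/707) = 816 · 1 = 816
Summing: (σ * d)(707) = 4 + 16 + 204 + 816 = 1040.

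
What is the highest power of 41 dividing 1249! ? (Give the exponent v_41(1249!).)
v_41(1249!) = 30

Legendre's formula: v_p(n!) = Σ_{k ≥ 1} ⌊n / p^k⌋. For p = 41, n = 1249, the terms are:
  ⌊1249/41^1⌋ = ⌊1249/41⌋ = 30
(the next term ⌊1249/41^2⌋ = 0, terminating the sum). Summing: v_41(1249!) = 30 = 30.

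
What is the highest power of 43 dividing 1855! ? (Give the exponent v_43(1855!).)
v_43(1855!) = 44

Legendre's formula: v_p(n!) = Σ_{k ≥ 1} ⌊n / p^k⌋. For p = 43, n = 1855, the terms are:
  ⌊1855/43^1⌋ = ⌊1855/43⌋ = 43
  ⌊1855/43^2⌋ = ⌊1855/1849⌋ = 1
(the next term ⌊1855/43^3⌋ = 0, terminating the sum). Summing: v_43(1855!) = 43 + 1 = 44.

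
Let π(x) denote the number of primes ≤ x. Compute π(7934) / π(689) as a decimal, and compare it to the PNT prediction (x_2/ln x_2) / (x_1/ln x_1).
π(7934)/π(689) = 1002/124 ≈ 8.0806;  PNT prediction ≈ 8.3813.

π(689) = 124 and π(7934) = 1002, so π(7934)/π(689) ≈ 8.0806. The PNT-predicted ratio is (7934/ln(7934)) / (689/ln(689)) ≈ 8.3813. The two agree to within a few percent, as expected.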